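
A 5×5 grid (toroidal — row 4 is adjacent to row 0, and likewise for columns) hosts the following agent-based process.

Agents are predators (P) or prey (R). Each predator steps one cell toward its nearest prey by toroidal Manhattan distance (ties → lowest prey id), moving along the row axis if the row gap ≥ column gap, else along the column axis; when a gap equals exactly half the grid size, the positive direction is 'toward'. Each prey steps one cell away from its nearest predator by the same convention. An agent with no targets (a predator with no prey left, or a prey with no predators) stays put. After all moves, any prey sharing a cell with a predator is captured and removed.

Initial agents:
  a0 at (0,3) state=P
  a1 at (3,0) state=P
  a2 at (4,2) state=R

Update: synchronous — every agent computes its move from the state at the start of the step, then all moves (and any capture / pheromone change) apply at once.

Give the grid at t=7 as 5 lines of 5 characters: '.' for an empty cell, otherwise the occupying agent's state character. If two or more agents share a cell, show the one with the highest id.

.....
.....
.....
..PP.
.....

t=1: a0@(4,3):P a1@(3,1):P a2@(3,2):R
t=2: a0@(3,3):P a1@(3,2):P
t=3: (unchanged — steady state)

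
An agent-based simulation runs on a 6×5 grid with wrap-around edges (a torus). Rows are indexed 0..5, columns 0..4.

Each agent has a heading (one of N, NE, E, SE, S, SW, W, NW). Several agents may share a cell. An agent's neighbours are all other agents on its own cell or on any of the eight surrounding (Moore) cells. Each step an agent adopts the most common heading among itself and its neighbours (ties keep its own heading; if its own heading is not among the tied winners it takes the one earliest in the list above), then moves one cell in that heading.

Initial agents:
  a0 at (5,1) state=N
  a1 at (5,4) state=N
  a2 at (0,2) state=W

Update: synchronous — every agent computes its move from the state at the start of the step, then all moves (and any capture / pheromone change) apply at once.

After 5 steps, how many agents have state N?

2

t=1: a0@(4,1):N a1@(4,4):N a2@(0,1):W
t=2: a0@(3,1):N a1@(3,4):N a2@(0,0):W
t=3: a0@(2,1):N a1@(2,4):N a2@(0,4):W
t=4: a0@(1,1):N a1@(1,4):N a2@(0,3):W
t=5: a0@(0,1):N a1@(0,4):N a2@(0,2):W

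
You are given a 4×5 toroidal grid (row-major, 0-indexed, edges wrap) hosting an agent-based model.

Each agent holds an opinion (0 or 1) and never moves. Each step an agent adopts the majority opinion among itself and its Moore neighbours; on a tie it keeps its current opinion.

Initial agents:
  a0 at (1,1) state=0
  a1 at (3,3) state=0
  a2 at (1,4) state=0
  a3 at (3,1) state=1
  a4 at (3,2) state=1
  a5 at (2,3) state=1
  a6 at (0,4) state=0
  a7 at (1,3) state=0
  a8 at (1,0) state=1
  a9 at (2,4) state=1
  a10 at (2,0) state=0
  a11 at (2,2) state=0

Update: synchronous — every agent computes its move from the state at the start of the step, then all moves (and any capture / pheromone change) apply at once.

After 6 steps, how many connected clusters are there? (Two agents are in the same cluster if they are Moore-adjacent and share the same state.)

1

t=1: a0@(1,1):0 a1@(3,3):0 a2@(1,4):0 a3@(3,1):1 a4@(3,2):1 a5@(2,3):0 a6@(0,4):0 a7@(1,3):0 a8@(1,0):0 a9@(2,4):0 a10@(2,0):0 a11@(2,2):0
t=2: a0@(1,1):0 a1@(3,3):0 a2@(1,4):0 a3@(3,1):1 a4@(3,2):0 a5@(2,3):0 a6@(0,4):0 a7@(1,3):0 a8@(1,0):0 a9@(2,4):0 a10@(2,0):0 a11@(2,2):0
t=3: a0@(1,1):0 a1@(3,3):0 a2@(1,4):0 a3@(3,1):0 a4@(3,2):0 a5@(2,3):0 a6@(0,4):0 a7@(1,3):0 a8@(1,0):0 a9@(2,4):0 a10@(2,0):0 a11@(2,2):0
t=4: (unchanged — steady state)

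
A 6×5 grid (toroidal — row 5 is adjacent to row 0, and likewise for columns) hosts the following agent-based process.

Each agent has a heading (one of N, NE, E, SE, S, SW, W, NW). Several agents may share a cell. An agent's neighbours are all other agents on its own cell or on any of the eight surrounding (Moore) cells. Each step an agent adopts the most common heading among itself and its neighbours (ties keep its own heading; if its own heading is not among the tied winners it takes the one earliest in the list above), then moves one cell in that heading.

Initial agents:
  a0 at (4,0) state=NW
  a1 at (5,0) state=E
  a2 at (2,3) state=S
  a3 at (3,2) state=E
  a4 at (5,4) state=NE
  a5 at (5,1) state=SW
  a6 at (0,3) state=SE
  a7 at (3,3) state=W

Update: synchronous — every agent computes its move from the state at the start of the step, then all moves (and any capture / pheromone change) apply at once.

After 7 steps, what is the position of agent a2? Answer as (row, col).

t=1: a0@(3,4):NW a1@(5,1):E a2@(3,3):S a3@(3,3):E a4@(4,0):NE a5@(0,0):SW a6@(1,4):SE a7@(3,2):W
t=2: a0@(2,3):NW a1@(5,2):E a2@(4,3):S a3@(3,4):E a4@(3,1):NE a5@(1,4):SW a6@(2,0):SE a7@(3,1):W
t=3: a0@(1,2):NW a1@(5,3):E a2@(4,4):E a3@(3,0):E a4@(2,2):NE a5@(2,3):SW a6@(3,1):SE a7@(3,0):W
t=4: a0@(0,1):NW a1@(5,4):E a2@(4,0):E a3@(3,1):E a4@(1,3):NE a5@(3,2):SW a6@(4,2):SE a7@(3,1):E
t=5: a0@(5,0):NW a1@(5,0):E a2@(4,1):E a3@(3,2):E a4@(0,4):NE a5@(3,3):E a6@(4,3):E a7@(3,2):E
t=6: a0@(5,1):E a1@(5,1):E a2@(4,2):E a3@(3,3):E a4@(5,0):NE a5@(3,4):E a6@(4,4):E a7@(3,3):E
t=7: a0@(5,2):E a1@(5,2):E a2@(4,3):E a3@(3,4):E a4@(5,1):E a5@(3,0):E a6@(4,0):E a7@(3,4):E

(4, 3)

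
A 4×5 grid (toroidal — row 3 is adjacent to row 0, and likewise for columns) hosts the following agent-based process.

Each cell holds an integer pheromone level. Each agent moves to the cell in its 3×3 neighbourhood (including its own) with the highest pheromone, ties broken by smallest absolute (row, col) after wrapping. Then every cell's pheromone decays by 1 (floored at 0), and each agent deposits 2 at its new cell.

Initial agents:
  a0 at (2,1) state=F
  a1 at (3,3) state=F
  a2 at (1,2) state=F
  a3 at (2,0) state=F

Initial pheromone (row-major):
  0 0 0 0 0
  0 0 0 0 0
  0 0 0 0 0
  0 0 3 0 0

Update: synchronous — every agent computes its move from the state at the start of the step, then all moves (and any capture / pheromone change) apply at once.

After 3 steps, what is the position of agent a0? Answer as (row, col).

t=1: a0@(3,2) a1@(3,2) a2@(0,1) a3@(1,0) | pheromone: 0 2 0 0 0 / 2 0 0 0 0 / 0 0 0 0 0 / 0 0 6 0 0
t=2: a0@(3,2) a1@(3,2) a2@(3,2) a3@(0,1) | pheromone: 0 3 0 0 0 / 1 0 0 0 0 / 0 0 0 0 0 / 0 0 11 0 0
t=3: a0@(3,2) a1@(3,2) a2@(3,2) a3@(3,2) | pheromone: 0 2 0 0 0 / 0 0 0 0 0 / 0 0 0 0 0 / 0 0 18 0 0

(3, 2)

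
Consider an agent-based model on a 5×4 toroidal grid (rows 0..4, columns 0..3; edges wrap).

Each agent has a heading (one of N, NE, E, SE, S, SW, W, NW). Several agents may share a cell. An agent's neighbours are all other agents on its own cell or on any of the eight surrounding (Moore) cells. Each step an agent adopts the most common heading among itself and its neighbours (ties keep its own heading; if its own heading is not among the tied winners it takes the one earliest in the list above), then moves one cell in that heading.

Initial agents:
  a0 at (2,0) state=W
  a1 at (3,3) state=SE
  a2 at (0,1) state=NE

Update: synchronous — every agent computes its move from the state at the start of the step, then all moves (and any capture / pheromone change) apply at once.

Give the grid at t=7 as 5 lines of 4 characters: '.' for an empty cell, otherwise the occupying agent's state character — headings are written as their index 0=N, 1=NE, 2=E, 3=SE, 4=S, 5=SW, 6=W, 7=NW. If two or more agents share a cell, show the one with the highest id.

..3.
....
.6..
1...
....

t=1: a0@(2,3):W a1@(4,0):SE a2@(4,2):NE
t=2: a0@(2,2):W a1@(0,1):SE a2@(3,3):NE
t=3: a0@(2,1):W a1@(1,2):SE a2@(2,0):NE
t=4: a0@(2,0):W a1@(2,3):SE a2@(1,1):NE
t=5: a0@(2,3):W a1@(3,0):SE a2@(0,2):NE
t=6: a0@(2,2):W a1@(4,1):SE a2@(4,3):NE
t=7: a0@(2,1):W a1@(0,2):SE a2@(3,0):NE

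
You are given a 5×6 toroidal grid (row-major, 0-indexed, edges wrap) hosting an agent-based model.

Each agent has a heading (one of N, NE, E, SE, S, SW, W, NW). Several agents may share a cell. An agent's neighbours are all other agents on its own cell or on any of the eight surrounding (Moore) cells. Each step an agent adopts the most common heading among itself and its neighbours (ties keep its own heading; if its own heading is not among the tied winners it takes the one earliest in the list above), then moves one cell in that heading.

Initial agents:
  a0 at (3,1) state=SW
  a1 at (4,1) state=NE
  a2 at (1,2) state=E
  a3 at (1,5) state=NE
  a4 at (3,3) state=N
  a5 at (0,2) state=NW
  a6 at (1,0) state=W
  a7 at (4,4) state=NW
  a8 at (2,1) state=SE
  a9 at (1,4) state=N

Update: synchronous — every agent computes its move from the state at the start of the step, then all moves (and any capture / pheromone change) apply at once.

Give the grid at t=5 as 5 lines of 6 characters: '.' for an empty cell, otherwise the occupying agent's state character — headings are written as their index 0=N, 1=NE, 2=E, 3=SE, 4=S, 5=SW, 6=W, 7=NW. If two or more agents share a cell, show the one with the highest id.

.....7
...00.
...0..
...00.
....77

t=1: a0@(4,0):SW a1@(3,2):NE a2@(1,3):E a3@(0,0):NE a4@(2,3):N a5@(4,1):NW a6@(1,5):W a7@(3,3):NW a8@(3,2):SE a9@(0,4):N
t=2: a0@(0,5):SW a1@(2,1):NW a2@(0,3):N a3@(4,1):NE a4@(1,3):N a5@(3,2):NE a6@(1,4):W a7@(2,2):NW a8@(2,1):NW a9@(4,4):N
t=3: a0@(1,4):SW a1@(1,0):NW a2@(4,3):N a3@(3,2):NE a4@(0,3):N a5@(2,1):NW a6@(0,4):N a7@(1,1):NW a8@(1,0):NW a9@(3,4):N
t=4: a0@(0,4):N a1@(0,5):NW a2@(3,3):N a3@(2,3):NE a4@(4,3):N a5@(1,0):NW a6@(4,4):N a7@(0,0):NW a8@(0,5):NW a9@(2,4):N
t=5: a0@(4,4):N a1@(4,4):NW a2@(2,3):N a3@(1,3):N a4@(3,3):N a5@(0,5):NW a6@(3,4):N a7@(4,5):NW a8@(4,4):NW a9@(1,4):N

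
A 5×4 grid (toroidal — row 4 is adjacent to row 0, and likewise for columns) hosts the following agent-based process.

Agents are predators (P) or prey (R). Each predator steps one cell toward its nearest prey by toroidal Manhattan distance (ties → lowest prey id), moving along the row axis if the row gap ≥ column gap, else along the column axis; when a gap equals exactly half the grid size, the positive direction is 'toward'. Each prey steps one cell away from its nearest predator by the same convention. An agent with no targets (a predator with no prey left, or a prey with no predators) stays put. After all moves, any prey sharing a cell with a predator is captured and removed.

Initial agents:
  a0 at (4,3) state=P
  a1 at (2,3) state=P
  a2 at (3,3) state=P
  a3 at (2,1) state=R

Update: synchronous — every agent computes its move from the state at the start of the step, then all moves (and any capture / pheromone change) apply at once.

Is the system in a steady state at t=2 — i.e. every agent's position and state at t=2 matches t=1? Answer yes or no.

t=1: a0@(3,3):P a1@(2,0):P a2@(3,0):P
t=2: (unchanged — steady state)

yes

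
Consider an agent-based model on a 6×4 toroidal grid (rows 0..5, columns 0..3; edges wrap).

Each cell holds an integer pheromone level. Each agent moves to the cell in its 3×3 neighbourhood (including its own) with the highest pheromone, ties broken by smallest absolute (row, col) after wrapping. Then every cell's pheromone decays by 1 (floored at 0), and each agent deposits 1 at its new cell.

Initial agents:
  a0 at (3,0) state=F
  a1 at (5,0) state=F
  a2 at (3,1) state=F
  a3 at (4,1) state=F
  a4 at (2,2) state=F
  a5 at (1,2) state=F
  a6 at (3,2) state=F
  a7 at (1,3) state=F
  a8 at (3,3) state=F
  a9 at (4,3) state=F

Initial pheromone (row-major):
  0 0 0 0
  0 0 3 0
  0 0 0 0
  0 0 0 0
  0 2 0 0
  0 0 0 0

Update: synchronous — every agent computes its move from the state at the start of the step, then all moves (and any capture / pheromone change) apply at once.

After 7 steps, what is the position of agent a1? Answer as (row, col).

t=1: a0@(4,1) a1@(4,1) a2@(4,1) a3@(4,1) a4@(1,2) a5@(1,2) a6@(4,1) a7@(1,2) a8@(2,0) a9@(3,0) | pheromone: 0 0 0 0 / 0 0 5 0 / 1 0 0 0 / 1 0 0 0 / 0 6 0 0 / 0 0 0 0
t=2: a0@(4,1) a1@(4,1) a2@(4,1) a3@(4,1) a4@(1,2) a5@(1,2) a6@(4,1) a7@(1,2) a8@(2,0) a9@(4,1) | pheromone: 0 0 0 0 / 0 0 7 0 / 1 0 0 0 / 0 0 0 0 / 0 11 0 0 / 0 0 0 0
t=3: a0@(4,1) a1@(4,1) a2@(4,1) a3@(4,1) a4@(1,2) a5@(1,2) a6@(4,1) a7@(1,2) a8@(2,0) a9@(4,1) | pheromone: 0 0 0 0 / 0 0 9 0 / 1 0 0 0 / 0 0 0 0 / 0 16 0 0 / 0 0 0 0
t=4: a0@(4,1) a1@(4,1) a2@(4,1) a3@(4,1) a4@(1,2) a5@(1,2) a6@(4,1) a7@(1,2) a8@(2,0) a9@(4,1) | pheromone: 0 0 0 0 / 0 0 11 0 / 1 0 0 0 / 0 0 0 0 / 0 21 0 0 / 0 0 0 0
t=5: a0@(4,1) a1@(4,1) a2@(4,1) a3@(4,1) a4@(1,2) a5@(1,2) a6@(4,1) a7@(1,2) a8@(2,0) a9@(4,1) | pheromone: 0 0 0 0 / 0 0 13 0 / 1 0 0 0 / 0 0 0 0 / 0 26 0 0 / 0 0 0 0
t=6: a0@(4,1) a1@(4,1) a2@(4,1) a3@(4,1) a4@(1,2) a5@(1,2) a6@(4,1) a7@(1,2) a8@(2,0) a9@(4,1) | pheromone: 0 0 0 0 / 0 0 15 0 / 1 0 0 0 / 0 0 0 0 / 0 31 0 0 / 0 0 0 0
t=7: a0@(4,1) a1@(4,1) a2@(4,1) a3@(4,1) a4@(1,2) a5@(1,2) a6@(4,1) a7@(1,2) a8@(2,0) a9@(4,1) | pheromone: 0 0 0 0 / 0 0 17 0 / 1 0 0 0 / 0 0 0 0 / 0 36 0 0 / 0 0 0 0

(4, 1)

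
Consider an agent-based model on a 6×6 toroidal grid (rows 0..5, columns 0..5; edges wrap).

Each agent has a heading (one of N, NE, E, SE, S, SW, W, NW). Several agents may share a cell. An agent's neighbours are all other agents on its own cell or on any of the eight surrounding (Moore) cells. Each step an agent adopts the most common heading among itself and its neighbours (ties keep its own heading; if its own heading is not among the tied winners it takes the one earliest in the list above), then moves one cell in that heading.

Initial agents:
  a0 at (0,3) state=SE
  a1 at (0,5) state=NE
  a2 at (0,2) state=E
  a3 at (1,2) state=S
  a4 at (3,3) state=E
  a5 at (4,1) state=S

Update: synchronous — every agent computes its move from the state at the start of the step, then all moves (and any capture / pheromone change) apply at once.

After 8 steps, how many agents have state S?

t=1: a0@(1,4):SE a1@(5,0):NE a2@(0,3):E a3@(2,2):S a4@(3,4):E a5@(5,1):S
t=2: a0@(2,5):SE a1@(4,1):NE a2@(0,4):E a3@(3,2):S a4@(3,5):E a5@(0,1):S
t=3: a0@(3,0):SE a1@(3,2):NE a2@(0,5):E a3@(4,2):S a4@(3,0):E a5@(1,1):S
t=4: a0@(4,1):SE a1@(2,3):NE a2@(0,0):E a3@(5,2):S a4@(3,1):E a5@(2,1):S
t=5: a0@(5,2):SE a1@(1,4):NE a2@(0,1):E a3@(0,2):S a4@(3,2):E a5@(3,1):S
t=6: a0@(0,3):SE a1@(0,5):NE a2@(0,2):E a3@(1,2):S a4@(3,3):E a5@(4,1):S
t=7: a0@(1,4):SE a1@(5,0):NE a2@(0,3):E a3@(2,2):S a4@(3,4):E a5@(5,1):S
t=8: a0@(2,5):SE a1@(4,1):NE a2@(0,4):E a3@(3,2):S a4@(3,5):E a5@(0,1):S

2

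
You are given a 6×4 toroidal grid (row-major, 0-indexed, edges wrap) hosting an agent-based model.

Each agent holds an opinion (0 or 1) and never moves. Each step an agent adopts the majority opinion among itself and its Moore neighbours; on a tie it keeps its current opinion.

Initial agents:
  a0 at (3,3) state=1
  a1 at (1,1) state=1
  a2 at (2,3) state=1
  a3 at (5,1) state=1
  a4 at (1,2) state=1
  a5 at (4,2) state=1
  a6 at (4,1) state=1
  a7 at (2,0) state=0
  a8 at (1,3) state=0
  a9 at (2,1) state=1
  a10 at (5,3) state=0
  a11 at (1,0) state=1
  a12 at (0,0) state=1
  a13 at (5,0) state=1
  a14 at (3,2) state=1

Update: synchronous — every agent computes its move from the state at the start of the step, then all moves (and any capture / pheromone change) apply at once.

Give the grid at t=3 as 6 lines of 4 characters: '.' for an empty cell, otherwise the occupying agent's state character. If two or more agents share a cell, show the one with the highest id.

1...
1111
11.1
..11
.11.
11.1

t=1: a0@(3,3):1 a1@(1,1):1 a2@(2,3):1 a3@(5,1):1 a4@(1,2):1 a5@(4,2):1 a6@(4,1):1 a7@(2,0):1 a8@(1,3):1 a9@(2,1):1 a10@(5,3):1 a11@(1,0):1 a12@(0,0):1 a13@(5,0):1 a14@(3,2):1
t=2: (unchanged — steady state)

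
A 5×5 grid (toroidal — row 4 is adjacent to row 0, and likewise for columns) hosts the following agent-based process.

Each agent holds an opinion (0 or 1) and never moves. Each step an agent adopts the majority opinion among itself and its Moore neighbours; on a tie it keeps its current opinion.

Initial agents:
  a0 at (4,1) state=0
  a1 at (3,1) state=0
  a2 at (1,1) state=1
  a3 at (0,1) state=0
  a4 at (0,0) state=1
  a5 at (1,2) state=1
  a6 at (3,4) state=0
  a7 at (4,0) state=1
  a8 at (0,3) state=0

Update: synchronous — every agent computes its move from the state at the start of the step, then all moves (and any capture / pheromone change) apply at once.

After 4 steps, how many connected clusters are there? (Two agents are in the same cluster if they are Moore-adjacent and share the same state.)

3

t=1: a0@(4,1):0 a1@(3,1):0 a2@(1,1):1 a3@(0,1):1 a4@(0,0):1 a5@(1,2):1 a6@(3,4):0 a7@(4,0):0 a8@(0,3):0
t=2: (unchanged — steady state)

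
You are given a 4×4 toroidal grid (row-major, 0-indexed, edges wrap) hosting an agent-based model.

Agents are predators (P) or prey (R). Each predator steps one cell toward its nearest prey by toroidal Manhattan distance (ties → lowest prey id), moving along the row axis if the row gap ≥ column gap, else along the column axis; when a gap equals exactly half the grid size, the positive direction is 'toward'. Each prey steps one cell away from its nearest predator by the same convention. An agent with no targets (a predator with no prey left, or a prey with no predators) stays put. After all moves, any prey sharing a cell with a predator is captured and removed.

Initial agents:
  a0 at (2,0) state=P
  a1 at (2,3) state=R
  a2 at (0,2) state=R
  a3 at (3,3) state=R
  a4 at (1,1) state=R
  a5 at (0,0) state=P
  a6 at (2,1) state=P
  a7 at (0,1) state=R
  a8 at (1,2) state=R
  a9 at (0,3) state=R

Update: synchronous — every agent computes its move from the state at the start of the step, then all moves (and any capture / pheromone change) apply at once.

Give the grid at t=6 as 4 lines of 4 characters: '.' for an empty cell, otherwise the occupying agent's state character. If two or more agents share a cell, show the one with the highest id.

t=1: a0@(2,3):P a1@(2,2):R a3@(0,3):R a5@(0,1):P a6@(1,1):P a7@(0,2):R a8@(0,2):R a9@(0,2):R
t=2: a0@(2,2):P a3@(3,3):R a5@(0,2):P a6@(2,1):P a7@(0,3):R a8@(0,3):R a9@(0,3):R
t=3: a0@(3,2):P a5@(0,3):P a6@(2,2):P a7@(0,0):R a8@(0,0):R a9@(0,0):R
t=4: a0@(3,3):P a5@(0,0):P a6@(3,2):P a7@(0,1):R a8@(0,1):R a9@(0,1):R
t=5: a0@(3,0):P a5@(0,1):P a6@(0,2):P
t=6: (unchanged — steady state)

.PP.
....
....
P...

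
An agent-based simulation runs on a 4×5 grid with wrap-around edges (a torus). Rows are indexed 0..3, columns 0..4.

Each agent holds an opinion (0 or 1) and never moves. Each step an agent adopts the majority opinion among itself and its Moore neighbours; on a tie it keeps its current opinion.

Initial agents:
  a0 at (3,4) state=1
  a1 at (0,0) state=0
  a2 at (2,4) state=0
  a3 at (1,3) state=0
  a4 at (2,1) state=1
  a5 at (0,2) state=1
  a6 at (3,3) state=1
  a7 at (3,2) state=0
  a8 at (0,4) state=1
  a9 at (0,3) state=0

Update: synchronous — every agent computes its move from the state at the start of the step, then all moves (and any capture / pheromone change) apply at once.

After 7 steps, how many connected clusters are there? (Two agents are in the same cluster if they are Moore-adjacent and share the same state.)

1

t=1: a0@(3,4):1 a1@(0,0):1 a2@(2,4):0 a3@(1,3):0 a4@(2,1):1 a5@(0,2):0 a6@(3,3):1 a7@(3,2):1 a8@(0,4):1 a9@(0,3):1
t=2: a0@(3,4):1 a1@(0,0):1 a2@(2,4):0 a3@(1,3):0 a4@(2,1):1 a5@(0,2):1 a6@(3,3):1 a7@(3,2):1 a8@(0,4):1 a9@(0,3):1
t=3: a0@(3,4):1 a1@(0,0):1 a2@(2,4):0 a3@(1,3):1 a4@(2,1):1 a5@(0,2):1 a6@(3,3):1 a7@(3,2):1 a8@(0,4):1 a9@(0,3):1
t=4: a0@(3,4):1 a1@(0,0):1 a2@(2,4):1 a3@(1,3):1 a4@(2,1):1 a5@(0,2):1 a6@(3,3):1 a7@(3,2):1 a8@(0,4):1 a9@(0,3):1
t=5: (unchanged — steady state)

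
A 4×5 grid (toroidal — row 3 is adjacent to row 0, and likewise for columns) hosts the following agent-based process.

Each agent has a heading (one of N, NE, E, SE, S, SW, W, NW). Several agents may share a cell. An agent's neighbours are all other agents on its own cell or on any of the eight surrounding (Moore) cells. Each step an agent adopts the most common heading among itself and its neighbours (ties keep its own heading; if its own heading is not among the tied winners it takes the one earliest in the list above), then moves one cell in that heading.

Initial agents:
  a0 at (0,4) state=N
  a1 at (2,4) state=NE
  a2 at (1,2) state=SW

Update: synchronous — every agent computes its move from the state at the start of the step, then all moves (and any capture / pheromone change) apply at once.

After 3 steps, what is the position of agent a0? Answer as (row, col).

t=1: a0@(3,4):N a1@(1,0):NE a2@(2,1):SW
t=2: a0@(2,4):N a1@(0,1):NE a2@(3,0):SW
t=3: a0@(1,4):N a1@(3,2):NE a2@(0,4):SW

(1, 4)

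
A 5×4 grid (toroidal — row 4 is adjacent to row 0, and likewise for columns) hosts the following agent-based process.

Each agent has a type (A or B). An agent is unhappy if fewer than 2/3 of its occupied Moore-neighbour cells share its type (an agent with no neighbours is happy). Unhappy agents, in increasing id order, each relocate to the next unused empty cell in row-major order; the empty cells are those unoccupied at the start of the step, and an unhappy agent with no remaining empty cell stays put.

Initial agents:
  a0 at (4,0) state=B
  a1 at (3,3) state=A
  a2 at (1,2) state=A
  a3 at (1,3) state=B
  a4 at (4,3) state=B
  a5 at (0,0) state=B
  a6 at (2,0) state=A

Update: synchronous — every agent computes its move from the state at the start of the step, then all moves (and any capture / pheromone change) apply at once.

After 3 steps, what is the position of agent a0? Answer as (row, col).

t=1: a0@(4,0):B a1@(0,1):A a2@(0,2):A a3@(0,3):B a4@(4,3):B a5@(0,0):B a6@(1,0):A
t=2: a0@(4,0):B a1@(1,1):A a2@(1,2):A a3@(1,3):B a4@(4,3):B a5@(2,0):B a6@(2,1):A
t=3: a0@(4,0):B a1@(1,1):A a2@(1,2):A a3@(0,0):B a4@(4,3):B a5@(0,1):B a6@(2,1):A

(4, 0)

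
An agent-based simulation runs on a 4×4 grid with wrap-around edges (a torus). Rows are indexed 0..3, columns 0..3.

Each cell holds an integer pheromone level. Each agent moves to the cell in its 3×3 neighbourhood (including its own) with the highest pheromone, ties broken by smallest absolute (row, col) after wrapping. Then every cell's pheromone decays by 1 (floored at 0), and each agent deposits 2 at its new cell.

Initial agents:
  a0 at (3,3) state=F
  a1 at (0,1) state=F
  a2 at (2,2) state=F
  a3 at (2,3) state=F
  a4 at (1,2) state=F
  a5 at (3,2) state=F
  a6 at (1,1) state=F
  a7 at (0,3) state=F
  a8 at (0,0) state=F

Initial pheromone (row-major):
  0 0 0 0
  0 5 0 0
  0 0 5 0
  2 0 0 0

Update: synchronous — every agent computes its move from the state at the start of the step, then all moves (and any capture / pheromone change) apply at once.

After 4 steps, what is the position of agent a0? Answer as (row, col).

(1, 1)

t=1: a0@(2,2) a1@(1,1) a2@(1,1) a3@(2,2) a4@(1,1) a5@(2,2) a6@(1,1) a7@(3,0) a8@(1,1) | pheromone: 0 0 0 0 / 0 14 0 0 / 0 0 10 0 / 3 0 0 0
t=2: a0@(1,1) a1@(1,1) a2@(1,1) a3@(1,1) a4@(1,1) a5@(1,1) a6@(1,1) a7@(3,0) a8@(1,1) | pheromone: 0 0 0 0 / 0 29 0 0 / 0 0 9 0 / 4 0 0 0
t=3: a0@(1,1) a1@(1,1) a2@(1,1) a3@(1,1) a4@(1,1) a5@(1,1) a6@(1,1) a7@(3,0) a8@(1,1) | pheromone: 0 0 0 0 / 0 44 0 0 / 0 0 8 0 / 5 0 0 0
t=4: a0@(1,1) a1@(1,1) a2@(1,1) a3@(1,1) a4@(1,1) a5@(1,1) a6@(1,1) a7@(3,0) a8@(1,1) | pheromone: 0 0 0 0 / 0 59 0 0 / 0 0 7 0 / 6 0 0 0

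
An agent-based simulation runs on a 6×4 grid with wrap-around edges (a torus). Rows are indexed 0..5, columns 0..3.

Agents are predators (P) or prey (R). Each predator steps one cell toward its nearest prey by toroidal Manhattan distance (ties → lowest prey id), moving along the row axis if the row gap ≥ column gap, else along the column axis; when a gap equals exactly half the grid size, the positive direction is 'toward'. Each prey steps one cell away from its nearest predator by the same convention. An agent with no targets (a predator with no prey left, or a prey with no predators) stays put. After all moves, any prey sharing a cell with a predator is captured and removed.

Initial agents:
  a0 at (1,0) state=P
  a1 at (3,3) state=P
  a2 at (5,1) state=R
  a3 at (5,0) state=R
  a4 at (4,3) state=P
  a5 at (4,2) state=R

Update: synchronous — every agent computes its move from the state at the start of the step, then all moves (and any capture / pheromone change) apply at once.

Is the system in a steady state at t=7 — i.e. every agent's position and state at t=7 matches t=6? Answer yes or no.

yes

t=1: a0@(0,0):P a1@(4,3):P a2@(4,1):R a3@(4,0):R a4@(4,2):P a5@(4,1):R
t=2: a0@(5,0):P a1@(4,0):P a4@(4,1):P
t=3: (unchanged — steady state)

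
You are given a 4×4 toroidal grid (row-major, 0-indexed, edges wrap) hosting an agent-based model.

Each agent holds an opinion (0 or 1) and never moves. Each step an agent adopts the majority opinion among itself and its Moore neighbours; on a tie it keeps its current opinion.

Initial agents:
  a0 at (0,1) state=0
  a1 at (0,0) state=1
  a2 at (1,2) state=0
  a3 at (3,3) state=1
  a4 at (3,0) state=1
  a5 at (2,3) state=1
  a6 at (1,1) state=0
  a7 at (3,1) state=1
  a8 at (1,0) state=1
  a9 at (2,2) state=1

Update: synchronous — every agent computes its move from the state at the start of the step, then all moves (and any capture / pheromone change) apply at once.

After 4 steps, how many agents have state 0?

0

t=1: a0@(0,1):1 a1@(0,0):1 a2@(1,2):0 a3@(3,3):1 a4@(3,0):1 a5@(2,3):1 a6@(1,1):0 a7@(3,1):1 a8@(1,0):1 a9@(2,2):1
t=2: a0@(0,1):1 a1@(0,0):1 a2@(1,2):1 a3@(3,3):1 a4@(3,0):1 a5@(2,3):1 a6@(1,1):1 a7@(3,1):1 a8@(1,0):1 a9@(2,2):1
t=3: (unchanged — steady state)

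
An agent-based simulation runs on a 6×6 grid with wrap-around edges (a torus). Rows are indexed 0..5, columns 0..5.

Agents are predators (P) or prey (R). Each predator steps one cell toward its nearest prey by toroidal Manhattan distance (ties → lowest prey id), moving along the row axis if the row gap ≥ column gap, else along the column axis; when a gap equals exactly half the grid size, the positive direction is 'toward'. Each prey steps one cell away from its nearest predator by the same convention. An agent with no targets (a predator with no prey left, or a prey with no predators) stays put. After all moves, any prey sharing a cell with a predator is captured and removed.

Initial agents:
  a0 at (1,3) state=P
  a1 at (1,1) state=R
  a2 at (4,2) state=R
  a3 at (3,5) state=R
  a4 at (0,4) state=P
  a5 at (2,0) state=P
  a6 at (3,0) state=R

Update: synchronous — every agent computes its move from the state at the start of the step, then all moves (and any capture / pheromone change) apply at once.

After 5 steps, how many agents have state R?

3

t=1: a0@(1,2):P a1@(1,0):R a2@(3,2):R a3@(4,5):R a4@(0,5):P a5@(3,0):P a6@(4,0):R
t=2: a0@(1,1):P a2@(4,2):R a3@(3,5):R a4@(1,5):P a5@(4,0):P a6@(5,0):R
t=3: a0@(0,1):P a2@(4,3):R a3@(4,5):R a4@(2,5):P a5@(5,0):P a6@(0,0):R
t=4: a0@(0,0):P a2@(3,3):R a3@(5,5):R a4@(3,5):P a5@(0,0):P a6@(0,5):R
t=5: a0@(0,5):P a2@(3,2):R a3@(4,5):R a4@(3,4):P a5@(0,5):P a6@(0,4):R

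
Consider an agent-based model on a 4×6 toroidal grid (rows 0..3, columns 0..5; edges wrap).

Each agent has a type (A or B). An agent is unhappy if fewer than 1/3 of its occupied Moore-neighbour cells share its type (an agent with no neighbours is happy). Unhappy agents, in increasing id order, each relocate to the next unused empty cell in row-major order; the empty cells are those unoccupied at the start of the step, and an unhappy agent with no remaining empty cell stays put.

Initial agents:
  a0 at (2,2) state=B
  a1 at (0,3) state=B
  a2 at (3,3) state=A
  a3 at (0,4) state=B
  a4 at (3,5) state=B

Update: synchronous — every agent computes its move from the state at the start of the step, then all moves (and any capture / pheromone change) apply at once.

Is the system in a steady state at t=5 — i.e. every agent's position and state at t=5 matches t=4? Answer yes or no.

t=1: a0@(0,0):B a1@(0,3):B a2@(0,1):A a3@(0,4):B a4@(3,5):B
t=2: a0@(0,0):B a1@(0,3):B a2@(0,2):A a3@(0,4):B a4@(3,5):B
t=3: a0@(0,0):B a1@(0,3):B a2@(0,1):A a3@(0,4):B a4@(3,5):B
t=4: a0@(0,0):B a1@(0,3):B a2@(0,2):A a3@(0,4):B a4@(3,5):B
t=5: a0@(0,0):B a1@(0,3):B a2@(0,1):A a3@(0,4):B a4@(3,5):B

no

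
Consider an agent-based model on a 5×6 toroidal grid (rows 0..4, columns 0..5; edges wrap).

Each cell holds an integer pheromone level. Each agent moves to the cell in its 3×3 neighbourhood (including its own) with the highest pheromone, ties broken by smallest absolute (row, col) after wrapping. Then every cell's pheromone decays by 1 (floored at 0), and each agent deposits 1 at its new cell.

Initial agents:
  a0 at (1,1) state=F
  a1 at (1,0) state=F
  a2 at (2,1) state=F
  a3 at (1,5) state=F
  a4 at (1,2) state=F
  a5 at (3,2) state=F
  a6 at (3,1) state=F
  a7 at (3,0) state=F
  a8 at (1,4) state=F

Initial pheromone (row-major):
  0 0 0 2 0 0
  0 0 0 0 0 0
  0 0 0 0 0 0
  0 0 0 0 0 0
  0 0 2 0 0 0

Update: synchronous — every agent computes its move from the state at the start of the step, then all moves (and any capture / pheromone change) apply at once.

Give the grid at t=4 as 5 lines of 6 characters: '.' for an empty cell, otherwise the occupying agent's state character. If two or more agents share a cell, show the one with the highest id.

F..F..
......
......
......
......

t=1: a0@(0,0) a1@(0,0) a2@(1,0) a3@(0,0) a4@(0,3) a5@(4,2) a6@(4,2) a7@(2,0) a8@(0,3) | pheromone: 3 0 0 3 0 0 / 1 0 0 0 0 0 / 1 0 0 0 0 0 / 0 0 0 0 0 0 / 0 0 3 0 0 0
t=2: a0@(0,0) a1@(0,0) a2@(0,0) a3@(0,0) a4@(0,3) a5@(0,3) a6@(0,3) a7@(1,0) a8@(0,3) | pheromone: 6 0 0 6 0 0 / 1 0 0 0 0 0 / 0 0 0 0 0 0 / 0 0 0 0 0 0 / 0 0 2 0 0 0
t=3: a0@(0,0) a1@(0,0) a2@(0,0) a3@(0,0) a4@(0,3) a5@(0,3) a6@(0,3) a7@(0,0) a8@(0,3) | pheromone: 10 0 0 9 0 0 / 0 0 0 0 0 0 / 0 0 0 0 0 0 / 0 0 0 0 0 0 / 0 0 1 0 0 0
t=4: a0@(0,0) a1@(0,0) a2@(0,0) a3@(0,0) a4@(0,3) a5@(0,3) a6@(0,3) a7@(0,0) a8@(0,3) | pheromone: 14 0 0 12 0 0 / 0 0 0 0 0 0 / 0 0 0 0 0 0 / 0 0 0 0 0 0 / 0 0 0 0 0 0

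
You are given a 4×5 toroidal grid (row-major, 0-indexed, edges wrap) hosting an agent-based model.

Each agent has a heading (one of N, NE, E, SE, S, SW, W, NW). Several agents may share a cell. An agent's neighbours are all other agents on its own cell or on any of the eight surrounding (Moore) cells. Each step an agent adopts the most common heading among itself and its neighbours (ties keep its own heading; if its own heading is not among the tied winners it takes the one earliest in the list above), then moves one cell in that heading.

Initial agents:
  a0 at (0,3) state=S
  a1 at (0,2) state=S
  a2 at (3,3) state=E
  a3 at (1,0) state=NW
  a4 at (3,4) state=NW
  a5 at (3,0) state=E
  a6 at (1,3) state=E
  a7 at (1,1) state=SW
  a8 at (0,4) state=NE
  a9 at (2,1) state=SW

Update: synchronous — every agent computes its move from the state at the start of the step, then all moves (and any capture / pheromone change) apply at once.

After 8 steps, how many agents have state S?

10

t=1: a0@(1,3):S a1@(1,2):S a2@(0,3):S a3@(2,4):SW a4@(3,0):E a5@(3,1):E a6@(2,3):S a7@(2,0):SW a8@(0,0):E a9@(3,0):SW
t=2: a0@(2,3):S a1@(2,2):S a2@(1,3):S a3@(3,3):SW a4@(3,1):E a5@(3,2):E a6@(3,3):S a7@(3,4):SW a8@(0,1):E a9@(0,4):SW
t=3: a0@(3,3):S a1@(3,2):S a2@(2,3):S a3@(0,2):SW a4@(3,2):E a5@(3,3):E a6@(0,3):S a7@(0,3):SW a8@(0,2):E a9@(1,3):SW
t=4: a0@(0,3):S a1@(0,2):S a2@(3,3):S a3@(1,1):SW a4@(0,2):S a5@(0,3):S a6@(1,3):S a7@(1,2):SW a8@(0,3):E a9@(2,2):SW
t=5: a0@(1,3):S a1@(1,2):S a2@(0,3):S a3@(2,0):SW a4@(1,2):S a5@(1,3):S a6@(2,3):S a7@(2,2):S a8@(1,3):S a9@(3,1):SW
t=6: a0@(2,3):S a1@(2,2):S a2@(1,3):S a3@(3,4):SW a4@(2,2):S a5@(2,3):S a6@(3,3):S a7@(3,2):S a8@(2,3):S a9@(0,0):SW
t=7: a0@(3,3):S a1@(3,2):S a2@(2,3):S a3@(0,4):S a4@(3,2):S a5@(3,3):S a6@(0,3):S a7@(0,2):S a8@(3,3):S a9@(1,4):SW
t=8: a0@(0,3):S a1@(0,2):S a2@(3,3):S a3@(1,4):S a4@(0,2):S a5@(0,3):S a6@(1,3):S a7@(1,2):S a8@(0,3):S a9@(2,4):S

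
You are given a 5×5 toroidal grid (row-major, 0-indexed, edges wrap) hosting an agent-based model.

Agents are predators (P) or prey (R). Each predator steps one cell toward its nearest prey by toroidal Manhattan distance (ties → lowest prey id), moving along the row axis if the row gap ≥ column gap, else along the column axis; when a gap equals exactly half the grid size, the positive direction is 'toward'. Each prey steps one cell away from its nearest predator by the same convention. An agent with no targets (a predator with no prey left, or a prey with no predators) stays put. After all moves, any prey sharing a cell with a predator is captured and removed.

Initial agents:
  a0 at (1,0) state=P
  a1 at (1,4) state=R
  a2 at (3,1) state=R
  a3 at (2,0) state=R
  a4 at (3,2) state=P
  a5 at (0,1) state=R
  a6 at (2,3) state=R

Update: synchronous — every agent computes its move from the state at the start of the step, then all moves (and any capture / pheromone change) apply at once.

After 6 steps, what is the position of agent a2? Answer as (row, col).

(3, 0)

t=1: a0@(1,4):P a1@(1,3):R a2@(3,0):R a3@(3,0):R a4@(3,1):P a5@(4,1):R a6@(1,3):R
t=2: a0@(1,3):P a1@(1,2):R a2@(3,4):R a3@(3,4):R a4@(3,0):P a5@(0,1):R a6@(1,2):R
t=3: a0@(1,2):P a1@(1,1):R a2@(3,3):R a3@(3,3):R a4@(3,4):P a5@(0,0):R a6@(1,1):R
t=4: a0@(1,1):P a1@(1,0):R a2@(3,2):R a3@(3,2):R a4@(3,3):P a5@(0,4):R a6@(1,0):R
t=5: a0@(1,0):P a1@(1,4):R a2@(3,1):R a3@(3,1):R a4@(3,2):P a5@(0,3):R a6@(1,4):R
t=6: a0@(1,4):P a1@(1,3):R a2@(3,0):R a3@(3,0):R a4@(3,1):P a5@(0,2):R a6@(1,3):R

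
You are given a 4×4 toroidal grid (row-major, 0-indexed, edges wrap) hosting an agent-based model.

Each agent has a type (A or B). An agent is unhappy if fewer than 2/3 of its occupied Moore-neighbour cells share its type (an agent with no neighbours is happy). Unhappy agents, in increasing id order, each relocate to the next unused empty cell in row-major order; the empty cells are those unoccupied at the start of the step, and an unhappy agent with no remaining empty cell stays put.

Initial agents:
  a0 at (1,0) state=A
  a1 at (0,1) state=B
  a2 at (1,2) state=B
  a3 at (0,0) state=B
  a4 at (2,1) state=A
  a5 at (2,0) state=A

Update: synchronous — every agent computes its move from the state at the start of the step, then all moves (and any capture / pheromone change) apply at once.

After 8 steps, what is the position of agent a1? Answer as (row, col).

t=1: a0@(0,2):A a1@(0,1):B a2@(0,3):B a3@(1,1):B a4@(2,1):A a5@(2,0):A
t=2: a0@(0,0):A a1@(1,0):B a2@(1,2):B a3@(1,3):B a4@(2,2):A a5@(2,3):A
t=3: a0@(0,1):A a1@(0,2):B a2@(0,3):B a3@(1,1):B a4@(2,0):A a5@(2,1):A
t=4: a0@(0,0):A a1@(0,2):B a2@(0,3):B a3@(1,0):B a4@(1,2):A a5@(1,3):A
t=5: a0@(0,1):A a1@(1,1):B a2@(2,0):B a3@(2,1):B a4@(2,2):A a5@(2,3):A
t=6: a0@(0,0):A a1@(0,2):B a2@(2,0):B a3@(2,1):B a4@(0,3):A a5@(1,0):A
t=7: a0@(0,0):A a1@(0,1):B a2@(1,1):B a3@(1,2):B a4@(0,3):A a5@(1,3):A
t=8: a0@(0,2):A a1@(0,1):B a2@(1,1):B a3@(1,0):B a4@(0,3):A a5@(1,3):A

(0, 1)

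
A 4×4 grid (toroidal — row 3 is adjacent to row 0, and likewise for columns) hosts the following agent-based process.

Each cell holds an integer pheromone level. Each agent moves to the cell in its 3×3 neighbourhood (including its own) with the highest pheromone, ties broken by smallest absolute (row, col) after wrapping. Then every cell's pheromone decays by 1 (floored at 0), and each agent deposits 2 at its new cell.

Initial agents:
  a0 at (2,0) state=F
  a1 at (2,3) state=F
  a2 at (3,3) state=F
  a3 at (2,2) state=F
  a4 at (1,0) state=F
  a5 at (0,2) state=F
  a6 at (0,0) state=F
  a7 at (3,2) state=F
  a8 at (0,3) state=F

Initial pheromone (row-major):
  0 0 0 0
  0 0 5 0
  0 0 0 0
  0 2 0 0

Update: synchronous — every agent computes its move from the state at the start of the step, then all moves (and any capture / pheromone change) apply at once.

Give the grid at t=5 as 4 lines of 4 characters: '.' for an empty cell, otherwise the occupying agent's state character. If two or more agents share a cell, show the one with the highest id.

....
..F.
....
.F..

t=1: a0@(3,1) a1@(1,2) a2@(0,0) a3@(1,2) a4@(0,0) a5@(1,2) a6@(3,1) a7@(3,1) a8@(1,2) | pheromone: 4 0 0 0 / 0 0 12 0 / 0 0 0 0 / 0 7 0 0
t=2: a0@(3,1) a1@(1,2) a2@(3,1) a3@(1,2) a4@(3,1) a5@(1,2) a6@(3,1) a7@(3,1) a8@(1,2) | pheromone: 3 0 0 0 / 0 0 19 0 / 0 0 0 0 / 0 16 0 0
t=3: a0@(3,1) a1@(1,2) a2@(3,1) a3@(1,2) a4@(3,1) a5@(1,2) a6@(3,1) a7@(3,1) a8@(1,2) | pheromone: 2 0 0 0 / 0 0 26 0 / 0 0 0 0 / 0 25 0 0
t=4: a0@(3,1) a1@(1,2) a2@(3,1) a3@(1,2) a4@(3,1) a5@(1,2) a6@(3,1) a7@(3,1) a8@(1,2) | pheromone: 1 0 0 0 / 0 0 33 0 / 0 0 0 0 / 0 34 0 0
t=5: a0@(3,1) a1@(1,2) a2@(3,1) a3@(1,2) a4@(3,1) a5@(1,2) a6@(3,1) a7@(3,1) a8@(1,2) | pheromone: 0 0 0 0 / 0 0 40 0 / 0 0 0 0 / 0 43 0 0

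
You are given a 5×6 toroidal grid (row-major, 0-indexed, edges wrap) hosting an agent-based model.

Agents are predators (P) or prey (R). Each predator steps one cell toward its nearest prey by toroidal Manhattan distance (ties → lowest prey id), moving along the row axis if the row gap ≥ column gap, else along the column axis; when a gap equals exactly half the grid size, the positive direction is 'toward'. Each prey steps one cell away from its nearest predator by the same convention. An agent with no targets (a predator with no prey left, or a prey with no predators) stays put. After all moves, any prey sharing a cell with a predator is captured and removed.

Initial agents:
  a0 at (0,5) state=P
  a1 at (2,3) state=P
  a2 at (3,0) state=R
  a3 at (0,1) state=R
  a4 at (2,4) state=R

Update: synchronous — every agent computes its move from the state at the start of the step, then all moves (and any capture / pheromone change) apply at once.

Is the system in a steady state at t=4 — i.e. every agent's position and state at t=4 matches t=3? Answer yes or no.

t=1: a0@(0,0):P a1@(2,4):P a2@(2,0):R a3@(0,2):R a4@(2,5):R
t=2: a0@(1,0):P a1@(2,5):P a2@(3,0):R a3@(0,3):R a4@(2,0):R
t=3: a0@(2,0):P a1@(2,0):P a2@(4,0):R a3@(0,2):R a4@(3,0):R
t=4: a0@(3,0):P a1@(3,0):P a2@(0,0):R a3@(4,2):R a4@(4,0):R

no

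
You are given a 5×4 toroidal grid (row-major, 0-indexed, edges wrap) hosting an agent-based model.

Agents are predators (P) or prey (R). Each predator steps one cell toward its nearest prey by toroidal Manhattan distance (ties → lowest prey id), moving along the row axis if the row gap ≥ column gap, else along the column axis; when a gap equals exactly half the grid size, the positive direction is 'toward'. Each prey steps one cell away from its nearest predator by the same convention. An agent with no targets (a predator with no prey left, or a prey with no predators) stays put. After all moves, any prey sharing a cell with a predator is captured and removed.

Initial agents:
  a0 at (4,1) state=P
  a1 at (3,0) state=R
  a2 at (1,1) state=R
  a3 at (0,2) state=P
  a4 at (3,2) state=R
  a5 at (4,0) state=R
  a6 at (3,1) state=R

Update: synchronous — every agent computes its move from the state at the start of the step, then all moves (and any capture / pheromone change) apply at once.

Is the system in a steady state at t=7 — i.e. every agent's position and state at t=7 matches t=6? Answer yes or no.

t=1: a0@(4,0):P a1@(2,0):R a2@(2,1):R a3@(1,2):P a4@(2,2):R a5@(4,3):R a6@(2,1):R
t=2: a0@(4,3):P a1@(1,0):R a2@(3,1):R a3@(2,2):P a4@(3,2):R a5@(4,2):R a6@(3,1):R
t=3: a0@(4,2):P a1@(2,0):R a2@(4,1):R a3@(3,2):P a5@(4,1):R a6@(4,1):R
t=4: a0@(4,1):P a1@(2,3):R a2@(4,0):R a3@(4,2):P a5@(4,0):R a6@(4,0):R
t=5: a0@(4,0):P a1@(1,3):R a3@(4,3):P
t=6: a0@(0,0):P a1@(2,3):R a3@(0,3):P
t=7: a0@(1,0):P a1@(3,3):R a3@(1,3):P

no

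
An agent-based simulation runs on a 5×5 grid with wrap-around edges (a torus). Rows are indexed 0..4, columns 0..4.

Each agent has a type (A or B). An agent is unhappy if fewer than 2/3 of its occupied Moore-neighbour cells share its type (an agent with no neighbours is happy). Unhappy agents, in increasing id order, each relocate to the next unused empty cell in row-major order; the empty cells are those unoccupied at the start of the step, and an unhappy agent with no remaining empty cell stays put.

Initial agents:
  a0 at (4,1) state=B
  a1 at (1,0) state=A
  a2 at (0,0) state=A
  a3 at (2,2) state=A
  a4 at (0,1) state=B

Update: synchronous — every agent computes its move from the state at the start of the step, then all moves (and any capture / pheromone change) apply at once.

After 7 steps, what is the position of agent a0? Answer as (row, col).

(0, 2)

t=1: a0@(0,2):B a1@(0,3):A a2@(0,4):A a3@(2,2):A a4@(1,1):B
t=2: a0@(0,0):B a1@(0,1):A a2@(0,4):A a3@(1,0):A a4@(1,2):B
t=3: a0@(0,2):B a1@(0,3):A a2@(1,1):A a3@(1,0):A a4@(1,3):B
t=4: a0@(0,0):B a1@(0,1):A a2@(0,4):A a3@(1,0):A a4@(1,2):B
t=5: a0@(0,2):B a1@(0,3):A a2@(1,1):A a3@(1,0):A a4@(1,3):B
t=6: a0@(0,0):B a1@(0,1):A a2@(0,4):A a3@(1,0):A a4@(1,2):B
t=7: a0@(0,2):B a1@(0,3):A a2@(1,1):A a3@(1,0):A a4@(1,3):B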